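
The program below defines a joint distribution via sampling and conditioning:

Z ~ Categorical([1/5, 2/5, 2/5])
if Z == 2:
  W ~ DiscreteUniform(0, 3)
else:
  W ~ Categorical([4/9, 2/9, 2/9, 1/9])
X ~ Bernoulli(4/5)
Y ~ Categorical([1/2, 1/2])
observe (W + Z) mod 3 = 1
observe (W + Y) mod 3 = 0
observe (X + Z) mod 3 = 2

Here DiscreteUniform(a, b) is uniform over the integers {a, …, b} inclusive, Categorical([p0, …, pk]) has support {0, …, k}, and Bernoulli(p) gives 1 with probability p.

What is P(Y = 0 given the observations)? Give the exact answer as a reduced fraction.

Enumerate traces; 3 have nonzero weight after conditioning:
  (Z=1, W=0, X=1, Y=0) weight 16/225
  (Z=1, W=3, X=1, Y=0) weight 4/225
  (Z=2, W=2, X=0, Y=1) weight 1/100
Group by Y:
  weight(Y=0) = 4/45
  weight(Y=1) = 1/100
Total weight = 4/45 + 1/100 = 89/900
P(Y=0 | obs) = 4/45 / 89/900 = 80/89
P(Y=1 | obs) = 1/100 / 89/900 = 9/89

P(Y = 0 | obs) = 80/89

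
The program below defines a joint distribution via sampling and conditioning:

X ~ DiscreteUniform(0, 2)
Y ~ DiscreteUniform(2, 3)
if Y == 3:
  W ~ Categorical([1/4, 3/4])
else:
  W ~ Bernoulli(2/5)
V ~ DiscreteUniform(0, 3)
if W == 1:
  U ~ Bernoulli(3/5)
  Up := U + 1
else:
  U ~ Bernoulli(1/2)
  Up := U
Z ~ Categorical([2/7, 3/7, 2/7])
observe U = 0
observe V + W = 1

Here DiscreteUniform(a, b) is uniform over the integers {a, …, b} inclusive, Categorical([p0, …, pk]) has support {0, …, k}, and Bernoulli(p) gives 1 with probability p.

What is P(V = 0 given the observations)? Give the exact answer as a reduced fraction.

Enumerate traces; 36 have nonzero weight after conditioning:
  (X=0, Y=2, W=0, V=1, U=0, Z=0) weight 1/280
  (X=0, Y=2, W=0, V=1, U=0, Z=1) weight 3/560
  (X=0, Y=2, W=0, V=1, U=0, Z=2) weight 1/280
  (X=0, Y=2, W=1, V=0, U=0, Z=0) weight 1/525
  (X=0, Y=2, W=1, V=0, U=0, Z=1) weight 1/350
  (X=0, Y=2, W=1, V=0, U=0, Z=2) weight 1/525
  (X=0, Y=3, W=0, V=1, U=0, Z=0) weight 1/672
  (X=0, Y=3, W=0, V=1, U=0, Z=1) weight 1/448
  … 28 more
Group by V:
  weight(V=0) = 23/400
  weight(V=1) = 17/320
Total weight = 23/400 + 17/320 = 177/1600
P(V=0 | obs) = 23/400 / 177/1600 = 92/177
P(V=1 | obs) = 17/320 / 177/1600 = 85/177

P(V = 0 | obs) = 92/177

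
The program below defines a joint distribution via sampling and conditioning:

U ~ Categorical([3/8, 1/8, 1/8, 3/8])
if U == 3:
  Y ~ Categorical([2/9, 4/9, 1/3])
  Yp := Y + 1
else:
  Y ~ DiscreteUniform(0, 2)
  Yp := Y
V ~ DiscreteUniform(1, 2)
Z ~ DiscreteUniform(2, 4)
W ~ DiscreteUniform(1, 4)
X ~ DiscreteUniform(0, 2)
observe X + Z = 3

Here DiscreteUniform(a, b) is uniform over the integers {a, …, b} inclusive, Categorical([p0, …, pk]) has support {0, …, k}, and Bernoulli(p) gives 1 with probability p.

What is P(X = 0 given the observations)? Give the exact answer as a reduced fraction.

Enumerate traces; 192 have nonzero weight after conditioning:
  (U=0, Y=0, V=1, Z=2, W=1, X=1) weight 1/576
  (U=0, Y=0, V=1, Z=2, W=2, X=1) weight 1/576
  (U=0, Y=0, V=1, Z=2, W=3, X=1) weight 1/576
  (U=0, Y=0, V=1, Z=2, W=4, X=1) weight 1/576
  (U=0, Y=0, V=1, Z=3, W=1, X=0) weight 1/576
  (U=0, Y=0, V=1, Z=3, W=2, X=0) weight 1/576
  (U=0, Y=0, V=1, Z=3, W=3, X=0) weight 1/576
  (U=0, Y=0, V=1, Z=3, W=4, X=0) weight 1/576
  … 184 more
Group by X:
  weight(X=0) = 1/9
  weight(X=1) = 1/9
Total weight = 1/9 + 1/9 = 2/9
P(X=0 | obs) = 1/9 / 2/9 = 1/2
P(X=1 | obs) = 1/9 / 2/9 = 1/2

P(X = 0 | obs) = 1/2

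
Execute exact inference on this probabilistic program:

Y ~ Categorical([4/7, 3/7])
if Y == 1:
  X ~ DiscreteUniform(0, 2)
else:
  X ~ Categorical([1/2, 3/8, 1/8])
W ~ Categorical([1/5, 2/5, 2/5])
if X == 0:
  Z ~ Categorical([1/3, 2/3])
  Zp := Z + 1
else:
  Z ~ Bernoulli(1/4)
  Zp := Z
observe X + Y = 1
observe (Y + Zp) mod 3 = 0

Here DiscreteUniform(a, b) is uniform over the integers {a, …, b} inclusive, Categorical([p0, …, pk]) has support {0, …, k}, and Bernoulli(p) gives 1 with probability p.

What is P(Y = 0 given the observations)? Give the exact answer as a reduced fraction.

Enumerate traces; 6 have nonzero weight after conditioning:
  (Y=0, X=1, W=0, Z=0) weight 9/280
  (Y=0, X=1, W=1, Z=0) weight 9/140
  (Y=0, X=1, W=2, Z=0) weight 9/140
  (Y=1, X=0, W=0, Z=1) weight 2/105
  (Y=1, X=0, W=1, Z=1) weight 4/105
  (Y=1, X=0, W=2, Z=1) weight 4/105
Group by Y:
  weight(Y=0) = 9/56
  weight(Y=1) = 2/21
Total weight = 9/56 + 2/21 = 43/168
P(Y=0 | obs) = 9/56 / 43/168 = 27/43
P(Y=1 | obs) = 2/21 / 43/168 = 16/43

P(Y = 0 | obs) = 27/43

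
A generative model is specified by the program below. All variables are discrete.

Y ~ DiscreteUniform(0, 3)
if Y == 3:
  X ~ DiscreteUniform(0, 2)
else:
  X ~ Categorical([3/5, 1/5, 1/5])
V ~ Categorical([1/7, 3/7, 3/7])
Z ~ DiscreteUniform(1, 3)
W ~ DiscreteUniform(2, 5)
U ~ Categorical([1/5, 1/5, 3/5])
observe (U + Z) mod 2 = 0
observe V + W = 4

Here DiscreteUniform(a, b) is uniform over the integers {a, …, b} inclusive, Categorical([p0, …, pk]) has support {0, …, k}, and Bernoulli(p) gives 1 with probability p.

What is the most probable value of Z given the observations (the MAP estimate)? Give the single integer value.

argmax_v P(Z = v | obs) = 2

Enumerate traces; 144 have nonzero weight after conditioning:
  (Y=0, X=0, V=0, Z=1, W=4, U=1) weight 1/2800
  (Y=0, X=0, V=0, Z=2, W=4, U=0) weight 1/2800
  (Y=0, X=0, V=0, Z=2, W=4, U=2) weight 3/2800
  (Y=0, X=0, V=0, Z=3, W=4, U=1) weight 1/2800
  (Y=0, X=0, V=1, Z=1, W=3, U=1) weight 3/2800
  (Y=0, X=0, V=1, Z=2, W=3, U=0) weight 3/2800
  (Y=0, X=0, V=1, Z=2, W=3, U=2) weight 9/2800
  (Y=0, X=0, V=1, Z=3, W=3, U=1) weight 3/2800
  … 136 more
Group by Z:
  weight(Z=1) = 1/60
  weight(Z=2) = 1/15
  weight(Z=3) = 1/60
Total weight = 1/60 + 1/15 + 1/60 = 1/10
P(Z=1 | obs) = 1/60 / 1/10 = 1/6
P(Z=2 | obs) = 1/15 / 1/10 = 2/3
P(Z=3 | obs) = 1/60 / 1/10 = 1/6
argmax = 2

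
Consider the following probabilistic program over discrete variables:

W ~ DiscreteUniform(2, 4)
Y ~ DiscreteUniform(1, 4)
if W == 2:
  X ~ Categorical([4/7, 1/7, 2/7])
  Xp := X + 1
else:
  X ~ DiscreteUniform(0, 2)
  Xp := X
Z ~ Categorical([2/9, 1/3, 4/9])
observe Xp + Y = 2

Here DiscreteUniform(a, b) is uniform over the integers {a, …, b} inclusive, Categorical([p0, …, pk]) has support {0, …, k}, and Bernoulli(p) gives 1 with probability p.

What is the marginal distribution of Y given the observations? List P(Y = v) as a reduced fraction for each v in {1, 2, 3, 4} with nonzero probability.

Enumerate traces; 15 have nonzero weight after conditioning:
  (W=2, Y=1, X=0, Z=0) weight 2/189
  (W=2, Y=1, X=0, Z=1) weight 1/63
  (W=2, Y=1, X=0, Z=2) weight 4/189
  (W=3, Y=1, X=1, Z=0) weight 1/162
  (W=3, Y=1, X=1, Z=1) weight 1/108
  (W=3, Y=1, X=1, Z=2) weight 1/81
  (W=3, Y=2, X=0, Z=0) weight 1/162
  (W=3, Y=2, X=0, Z=1) weight 1/108
  … 7 more
Group by Y:
  weight(Y=1) = 13/126
  weight(Y=2) = 1/18
Total weight = 13/126 + 1/18 = 10/63
P(Y=1 | obs) = 13/126 / 10/63 = 13/20
P(Y=2 | obs) = 1/18 / 10/63 = 7/20

P(Y=1) = 13/20, P(Y=2) = 7/20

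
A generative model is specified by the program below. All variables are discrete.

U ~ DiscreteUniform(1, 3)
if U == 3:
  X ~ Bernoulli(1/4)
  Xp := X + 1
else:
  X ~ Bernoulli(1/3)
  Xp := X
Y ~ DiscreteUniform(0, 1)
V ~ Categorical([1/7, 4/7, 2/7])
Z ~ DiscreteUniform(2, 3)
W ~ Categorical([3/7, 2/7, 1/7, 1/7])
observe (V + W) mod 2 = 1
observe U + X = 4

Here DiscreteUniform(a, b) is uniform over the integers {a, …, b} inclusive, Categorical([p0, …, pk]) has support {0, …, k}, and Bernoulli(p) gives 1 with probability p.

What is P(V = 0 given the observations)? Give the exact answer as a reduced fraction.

Enumerate traces; 24 have nonzero weight after conditioning:
  (U=3, X=1, Y=0, V=0, Z=2, W=1) weight 1/1176
  (U=3, X=1, Y=0, V=0, Z=2, W=3) weight 1/2352
  (U=3, X=1, Y=0, V=0, Z=3, W=1) weight 1/1176
  (U=3, X=1, Y=0, V=0, Z=3, W=3) weight 1/2352
  (U=3, X=1, Y=0, V=1, Z=2, W=0) weight 1/196
  (U=3, X=1, Y=0, V=1, Z=2, W=2) weight 1/588
  (U=3, X=1, Y=0, V=1, Z=3, W=0) weight 1/196
  (U=3, X=1, Y=0, V=1, Z=3, W=2) weight 1/588
  (U=3, X=1, Y=0, V=2, Z=2, W=1) weight 1/588
  … 15 more
Group by V:
  weight(V=0) = 1/196
  weight(V=1) = 4/147
  weight(V=2) = 1/98
Total weight = 1/196 + 4/147 + 1/98 = 25/588
P(V=0 | obs) = 1/196 / 25/588 = 3/25
P(V=1 | obs) = 4/147 / 25/588 = 16/25
P(V=2 | obs) = 1/98 / 25/588 = 6/25

P(V = 0 | obs) = 3/25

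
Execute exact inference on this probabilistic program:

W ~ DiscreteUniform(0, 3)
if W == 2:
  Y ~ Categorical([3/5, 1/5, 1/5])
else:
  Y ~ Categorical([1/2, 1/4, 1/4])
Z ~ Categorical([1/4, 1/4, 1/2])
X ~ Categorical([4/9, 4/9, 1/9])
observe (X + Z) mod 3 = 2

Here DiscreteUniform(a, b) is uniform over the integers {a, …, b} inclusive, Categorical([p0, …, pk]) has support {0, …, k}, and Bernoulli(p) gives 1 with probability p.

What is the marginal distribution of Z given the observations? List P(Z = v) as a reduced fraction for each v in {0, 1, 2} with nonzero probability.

P(Z=0) = 1/13, P(Z=1) = 4/13, P(Z=2) = 8/13

Enumerate traces; 36 have nonzero weight after conditioning:
  (W=0, Y=0, Z=0, X=2) weight 1/288
  (W=0, Y=0, Z=1, X=1) weight 1/72
  (W=0, Y=0, Z=2, X=0) weight 1/36
  (W=0, Y=1, Z=0, X=2) weight 1/576
  (W=0, Y=1, Z=1, X=1) weight 1/144
  (W=0, Y=1, Z=2, X=0) weight 1/72
  (W=0, Y=2, Z=0, X=2) weight 1/576
  (W=0, Y=2, Z=1, X=1) weight 1/144
  … 28 more
Group by Z:
  weight(Z=0) = 1/36
  weight(Z=1) = 1/9
  weight(Z=2) = 2/9
Total weight = 1/36 + 1/9 + 2/9 = 13/36
P(Z=0 | obs) = 1/36 / 13/36 = 1/13
P(Z=1 | obs) = 1/9 / 13/36 = 4/13
P(Z=2 | obs) = 2/9 / 13/36 = 8/13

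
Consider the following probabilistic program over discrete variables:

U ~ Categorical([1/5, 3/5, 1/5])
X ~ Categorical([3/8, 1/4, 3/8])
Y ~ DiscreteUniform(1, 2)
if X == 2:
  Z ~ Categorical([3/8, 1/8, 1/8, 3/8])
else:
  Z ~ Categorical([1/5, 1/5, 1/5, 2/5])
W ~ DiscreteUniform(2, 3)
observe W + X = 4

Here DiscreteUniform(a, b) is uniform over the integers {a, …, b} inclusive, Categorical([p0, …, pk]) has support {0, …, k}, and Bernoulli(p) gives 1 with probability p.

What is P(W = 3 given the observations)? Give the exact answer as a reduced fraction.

Enumerate traces; 48 have nonzero weight after conditioning:
  (U=0, X=1, Y=1, Z=0, W=3) weight 1/400
  (U=0, X=1, Y=1, Z=1, W=3) weight 1/400
  (U=0, X=1, Y=1, Z=2, W=3) weight 1/400
  (U=0, X=1, Y=1, Z=3, W=3) weight 1/200
  (U=0, X=1, Y=2, Z=0, W=3) weight 1/400
  (U=0, X=1, Y=2, Z=1, W=3) weight 1/400
  (U=0, X=1, Y=2, Z=2, W=3) weight 1/400
  (U=0, X=1, Y=2, Z=3, W=3) weight 1/200
  (U=0, X=2, Y=1, Z=0, W=2) weight 9/1280
  … 39 more
Group by W:
  weight(W=2) = 3/16
  weight(W=3) = 1/8
Total weight = 3/16 + 1/8 = 5/16
P(W=2 | obs) = 3/16 / 5/16 = 3/5
P(W=3 | obs) = 1/8 / 5/16 = 2/5

P(W = 3 | obs) = 2/5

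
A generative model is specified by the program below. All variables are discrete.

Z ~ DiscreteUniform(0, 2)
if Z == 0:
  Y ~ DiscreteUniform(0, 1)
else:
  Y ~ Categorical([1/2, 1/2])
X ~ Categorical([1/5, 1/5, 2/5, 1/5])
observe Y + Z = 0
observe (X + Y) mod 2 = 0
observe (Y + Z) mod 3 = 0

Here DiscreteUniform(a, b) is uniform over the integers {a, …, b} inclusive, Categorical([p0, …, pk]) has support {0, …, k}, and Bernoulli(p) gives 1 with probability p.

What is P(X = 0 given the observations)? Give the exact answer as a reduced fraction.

Enumerate traces; 2 have nonzero weight after conditioning:
  (Z=0, Y=0, X=0) weight 1/30
  (Z=0, Y=0, X=2) weight 1/15
Group by X:
  weight(X=0) = 1/30
  weight(X=2) = 1/15
Total weight = 1/30 + 1/15 = 1/10
P(X=0 | obs) = 1/30 / 1/10 = 1/3
P(X=2 | obs) = 1/15 / 1/10 = 2/3

P(X = 0 | obs) = 1/3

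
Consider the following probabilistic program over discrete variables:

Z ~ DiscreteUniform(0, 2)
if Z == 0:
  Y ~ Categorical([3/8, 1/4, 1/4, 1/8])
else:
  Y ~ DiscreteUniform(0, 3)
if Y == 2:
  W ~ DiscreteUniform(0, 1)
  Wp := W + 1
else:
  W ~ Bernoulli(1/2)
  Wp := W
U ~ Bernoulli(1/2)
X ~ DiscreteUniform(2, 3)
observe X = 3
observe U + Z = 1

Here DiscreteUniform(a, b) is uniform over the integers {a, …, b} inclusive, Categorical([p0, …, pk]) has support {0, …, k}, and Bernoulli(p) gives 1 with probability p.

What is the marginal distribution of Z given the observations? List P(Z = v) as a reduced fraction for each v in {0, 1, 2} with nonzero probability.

Enumerate traces; 16 have nonzero weight after conditioning:
  (Z=0, Y=0, W=0, U=1, X=3) weight 1/64
  (Z=0, Y=0, W=1, U=1, X=3) weight 1/64
  (Z=0, Y=1, W=0, U=1, X=3) weight 1/96
  (Z=0, Y=1, W=1, U=1, X=3) weight 1/96
  (Z=0, Y=2, W=0, U=1, X=3) weight 1/96
  (Z=0, Y=2, W=1, U=1, X=3) weight 1/96
  (Z=0, Y=3, W=0, U=1, X=3) weight 1/192
  (Z=0, Y=3, W=1, U=1, X=3) weight 1/192
  (Z=1, Y=0, W=0, U=0, X=3) weight 1/96
  … 7 more
Group by Z:
  weight(Z=0) = 1/12
  weight(Z=1) = 1/12
Total weight = 1/12 + 1/12 = 1/6
P(Z=0 | obs) = 1/12 / 1/6 = 1/2
P(Z=1 | obs) = 1/12 / 1/6 = 1/2

P(Z=0) = 1/2, P(Z=1) = 1/2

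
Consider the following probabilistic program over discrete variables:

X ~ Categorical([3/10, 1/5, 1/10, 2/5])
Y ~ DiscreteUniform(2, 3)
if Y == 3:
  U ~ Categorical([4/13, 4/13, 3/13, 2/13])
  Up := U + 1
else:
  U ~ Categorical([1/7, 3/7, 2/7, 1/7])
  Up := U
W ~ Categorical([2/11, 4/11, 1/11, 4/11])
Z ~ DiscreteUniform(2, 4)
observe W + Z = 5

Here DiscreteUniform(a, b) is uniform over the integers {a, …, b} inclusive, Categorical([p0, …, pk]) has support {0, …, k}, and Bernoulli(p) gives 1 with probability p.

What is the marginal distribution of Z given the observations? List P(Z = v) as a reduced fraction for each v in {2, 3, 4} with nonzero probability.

Enumerate traces; 96 have nonzero weight after conditioning:
  (X=0, Y=2, U=0, W=1, Z=4) weight 1/385
  (X=0, Y=2, U=0, W=2, Z=3) weight 1/1540
  (X=0, Y=2, U=0, W=3, Z=2) weight 1/385
  (X=0, Y=2, U=1, W=1, Z=4) weight 3/385
  (X=0, Y=2, U=1, W=2, Z=3) weight 3/1540
  (X=0, Y=2, U=1, W=3, Z=2) weight 3/385
  (X=0, Y=2, U=2, W=1, Z=4) weight 2/385
  (X=0, Y=2, U=2, W=2, Z=3) weight 1/770
  … 88 more
Group by Z:
  weight(Z=2) = 4/33
  weight(Z=3) = 1/33
  weight(Z=4) = 4/33
Total weight = 4/33 + 1/33 + 4/33 = 3/11
P(Z=2 | obs) = 4/33 / 3/11 = 4/9
P(Z=3 | obs) = 1/33 / 3/11 = 1/9
P(Z=4 | obs) = 4/33 / 3/11 = 4/9

P(Z=2) = 4/9, P(Z=3) = 1/9, P(Z=4) = 4/9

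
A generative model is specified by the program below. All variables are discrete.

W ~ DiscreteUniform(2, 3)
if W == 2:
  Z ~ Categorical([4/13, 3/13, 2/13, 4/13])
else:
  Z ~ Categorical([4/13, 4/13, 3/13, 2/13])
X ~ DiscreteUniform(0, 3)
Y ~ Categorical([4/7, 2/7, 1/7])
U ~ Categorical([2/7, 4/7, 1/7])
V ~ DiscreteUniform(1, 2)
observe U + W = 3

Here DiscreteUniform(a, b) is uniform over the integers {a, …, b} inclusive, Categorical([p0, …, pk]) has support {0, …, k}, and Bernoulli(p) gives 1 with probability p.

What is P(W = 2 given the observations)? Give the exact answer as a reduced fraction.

Enumerate traces; 192 have nonzero weight after conditioning:
  (W=2, Z=0, X=0, Y=0, U=1, V=1) weight 4/637
  (W=2, Z=0, X=0, Y=0, U=1, V=2) weight 4/637
  (W=2, Z=0, X=0, Y=1, U=1, V=1) weight 2/637
  (W=2, Z=0, X=0, Y=1, U=1, V=2) weight 2/637
  (W=2, Z=0, X=0, Y=2, U=1, V=1) weight 1/637
  (W=2, Z=0, X=0, Y=2, U=1, V=2) weight 1/637
  (W=2, Z=0, X=1, Y=0, U=1, V=1) weight 4/637
  (W=2, Z=0, X=1, Y=0, U=1, V=2) weight 4/637
  (W=3, Z=0, X=0, Y=0, U=0, V=1) weight 2/637
  … 183 more
Group by W:
  weight(W=2) = 2/7
  weight(W=3) = 1/7
Total weight = 2/7 + 1/7 = 3/7
P(W=2 | obs) = 2/7 / 3/7 = 2/3
P(W=3 | obs) = 1/7 / 3/7 = 1/3

P(W = 2 | obs) = 2/3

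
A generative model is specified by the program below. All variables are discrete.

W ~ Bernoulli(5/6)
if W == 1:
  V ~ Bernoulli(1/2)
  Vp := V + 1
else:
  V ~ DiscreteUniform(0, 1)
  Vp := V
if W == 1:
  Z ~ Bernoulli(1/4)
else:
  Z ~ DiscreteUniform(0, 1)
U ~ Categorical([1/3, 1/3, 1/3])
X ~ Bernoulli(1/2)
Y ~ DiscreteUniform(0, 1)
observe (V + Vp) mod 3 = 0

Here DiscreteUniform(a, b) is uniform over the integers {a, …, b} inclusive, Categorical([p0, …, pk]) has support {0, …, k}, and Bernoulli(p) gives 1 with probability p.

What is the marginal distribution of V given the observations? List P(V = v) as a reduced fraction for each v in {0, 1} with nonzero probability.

Enumerate traces; 48 have nonzero weight after conditioning:
  (W=0, V=0, Z=0, U=0, X=0, Y=0) weight 1/288
  (W=0, V=0, Z=0, U=0, X=0, Y=1) weight 1/288
  (W=0, V=0, Z=0, U=0, X=1, Y=0) weight 1/288
  (W=0, V=0, Z=0, U=0, X=1, Y=1) weight 1/288
  (W=0, V=0, Z=0, U=1, X=0, Y=0) weight 1/288
  (W=0, V=0, Z=0, U=1, X=0, Y=1) weight 1/288
  (W=0, V=0, Z=0, U=1, X=1, Y=0) weight 1/288
  (W=0, V=0, Z=0, U=1, X=1, Y=1) weight 1/288
  (W=1, V=1, Z=0, U=0, X=0, Y=0) weight 5/192
  … 39 more
Group by V:
  weight(V=0) = 1/12
  weight(V=1) = 5/12
Total weight = 1/12 + 5/12 = 1/2
P(V=0 | obs) = 1/12 / 1/2 = 1/6
P(V=1 | obs) = 5/12 / 1/2 = 5/6

P(V=0) = 1/6, P(V=1) = 5/6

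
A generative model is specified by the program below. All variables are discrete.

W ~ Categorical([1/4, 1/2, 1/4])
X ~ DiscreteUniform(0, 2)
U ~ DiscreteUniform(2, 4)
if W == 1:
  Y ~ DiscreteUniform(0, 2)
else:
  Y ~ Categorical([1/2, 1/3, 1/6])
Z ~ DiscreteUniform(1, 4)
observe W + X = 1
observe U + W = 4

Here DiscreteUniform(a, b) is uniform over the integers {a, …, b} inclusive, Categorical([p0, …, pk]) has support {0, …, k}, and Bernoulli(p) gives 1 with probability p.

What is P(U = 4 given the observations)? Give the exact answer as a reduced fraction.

P(U = 4 | obs) = 1/3

Enumerate traces; 24 have nonzero weight after conditioning:
  (W=0, X=1, U=4, Y=0, Z=1) weight 1/288
  (W=0, X=1, U=4, Y=0, Z=2) weight 1/288
  (W=0, X=1, U=4, Y=0, Z=3) weight 1/288
  (W=0, X=1, U=4, Y=0, Z=4) weight 1/288
  (W=0, X=1, U=4, Y=1, Z=1) weight 1/432
  (W=0, X=1, U=4, Y=1, Z=2) weight 1/432
  (W=0, X=1, U=4, Y=1, Z=3) weight 1/432
  (W=0, X=1, U=4, Y=1, Z=4) weight 1/432
  (W=1, X=0, U=3, Y=0, Z=1) weight 1/216
  … 15 more
Group by U:
  weight(U=3) = 1/18
  weight(U=4) = 1/36
Total weight = 1/18 + 1/36 = 1/12
P(U=3 | obs) = 1/18 / 1/12 = 2/3
P(U=4 | obs) = 1/36 / 1/12 = 1/3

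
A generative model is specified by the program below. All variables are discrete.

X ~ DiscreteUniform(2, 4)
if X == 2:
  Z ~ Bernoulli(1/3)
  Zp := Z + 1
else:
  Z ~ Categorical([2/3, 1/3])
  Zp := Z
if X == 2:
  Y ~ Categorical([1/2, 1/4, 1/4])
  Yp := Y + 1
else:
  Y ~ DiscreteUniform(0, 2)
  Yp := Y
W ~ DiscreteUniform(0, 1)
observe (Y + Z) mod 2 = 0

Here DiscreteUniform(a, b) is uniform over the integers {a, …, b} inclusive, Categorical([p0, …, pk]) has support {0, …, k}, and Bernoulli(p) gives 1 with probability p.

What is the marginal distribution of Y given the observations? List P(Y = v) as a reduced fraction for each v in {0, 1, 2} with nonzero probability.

Enumerate traces; 18 have nonzero weight after conditioning:
  (X=2, Z=0, Y=0, W=0) weight 1/18
  (X=2, Z=0, Y=0, W=1) weight 1/18
  (X=2, Z=0, Y=2, W=0) weight 1/36
  (X=2, Z=0, Y=2, W=1) weight 1/36
  (X=2, Z=1, Y=1, W=0) weight 1/72
  (X=2, Z=1, Y=1, W=1) weight 1/72
  (X=3, Z=0, Y=0, W=0) weight 1/27
  (X=3, Z=0, Y=0, W=1) weight 1/27
  … 10 more
Group by Y:
  weight(Y=0) = 7/27
  weight(Y=1) = 11/108
  weight(Y=2) = 11/54
Total weight = 7/27 + 11/108 + 11/54 = 61/108
P(Y=0 | obs) = 7/27 / 61/108 = 28/61
P(Y=1 | obs) = 11/108 / 61/108 = 11/61
P(Y=2 | obs) = 11/54 / 61/108 = 22/61

P(Y=0) = 28/61, P(Y=1) = 11/61, P(Y=2) = 22/61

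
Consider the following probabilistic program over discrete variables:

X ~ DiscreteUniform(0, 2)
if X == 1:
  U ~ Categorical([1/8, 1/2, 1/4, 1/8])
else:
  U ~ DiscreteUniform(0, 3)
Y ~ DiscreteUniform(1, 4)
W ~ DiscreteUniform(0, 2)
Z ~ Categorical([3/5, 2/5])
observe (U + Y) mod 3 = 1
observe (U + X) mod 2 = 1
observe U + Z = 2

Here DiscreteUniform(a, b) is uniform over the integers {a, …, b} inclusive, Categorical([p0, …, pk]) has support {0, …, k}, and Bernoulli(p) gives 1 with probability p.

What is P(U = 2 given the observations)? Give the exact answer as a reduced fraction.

Enumerate traces; 9 have nonzero weight after conditioning:
  (X=0, U=1, Y=3, W=0, Z=1) weight 1/360
  (X=0, U=1, Y=3, W=1, Z=1) weight 1/360
  (X=0, U=1, Y=3, W=2, Z=1) weight 1/360
  (X=1, U=2, Y=2, W=0, Z=0) weight 1/240
  (X=1, U=2, Y=2, W=1, Z=0) weight 1/240
  (X=1, U=2, Y=2, W=2, Z=0) weight 1/240
  (X=2, U=1, Y=3, W=0, Z=1) weight 1/360
  (X=2, U=1, Y=3, W=1, Z=1) weight 1/360
  … 1 more
Group by U:
  weight(U=1) = 1/60
  weight(U=2) = 1/80
Total weight = 1/60 + 1/80 = 7/240
P(U=1 | obs) = 1/60 / 7/240 = 4/7
P(U=2 | obs) = 1/80 / 7/240 = 3/7

P(U = 2 | obs) = 3/7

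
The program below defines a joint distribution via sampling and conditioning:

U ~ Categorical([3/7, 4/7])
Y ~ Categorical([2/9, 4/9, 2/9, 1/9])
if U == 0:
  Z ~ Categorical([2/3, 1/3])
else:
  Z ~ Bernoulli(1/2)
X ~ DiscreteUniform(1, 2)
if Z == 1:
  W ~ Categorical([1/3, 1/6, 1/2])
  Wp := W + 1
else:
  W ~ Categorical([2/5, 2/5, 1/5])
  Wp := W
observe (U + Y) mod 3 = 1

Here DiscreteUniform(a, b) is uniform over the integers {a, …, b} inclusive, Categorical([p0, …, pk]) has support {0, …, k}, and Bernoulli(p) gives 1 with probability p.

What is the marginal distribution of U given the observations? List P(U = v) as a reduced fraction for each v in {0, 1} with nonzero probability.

P(U=0) = 1/2, P(U=1) = 1/2

Enumerate traces; 36 have nonzero weight after conditioning:
  (U=0, Y=1, Z=0, X=1, W=0) weight 8/315
  (U=0, Y=1, Z=0, X=1, W=1) weight 8/315
  (U=0, Y=1, Z=0, X=1, W=2) weight 4/315
  (U=0, Y=1, Z=0, X=2, W=0) weight 8/315
  (U=0, Y=1, Z=0, X=2, W=1) weight 8/315
  (U=0, Y=1, Z=0, X=2, W=2) weight 4/315
  (U=0, Y=1, Z=1, X=1, W=0) weight 2/189
  (U=0, Y=1, Z=1, X=1, W=1) weight 1/189
  (U=1, Y=0, Z=0, X=1, W=0) weight 4/315
  … 27 more
Group by U:
  weight(U=0) = 4/21
  weight(U=1) = 4/21
Total weight = 4/21 + 4/21 = 8/21
P(U=0 | obs) = 4/21 / 8/21 = 1/2
P(U=1 | obs) = 4/21 / 8/21 = 1/2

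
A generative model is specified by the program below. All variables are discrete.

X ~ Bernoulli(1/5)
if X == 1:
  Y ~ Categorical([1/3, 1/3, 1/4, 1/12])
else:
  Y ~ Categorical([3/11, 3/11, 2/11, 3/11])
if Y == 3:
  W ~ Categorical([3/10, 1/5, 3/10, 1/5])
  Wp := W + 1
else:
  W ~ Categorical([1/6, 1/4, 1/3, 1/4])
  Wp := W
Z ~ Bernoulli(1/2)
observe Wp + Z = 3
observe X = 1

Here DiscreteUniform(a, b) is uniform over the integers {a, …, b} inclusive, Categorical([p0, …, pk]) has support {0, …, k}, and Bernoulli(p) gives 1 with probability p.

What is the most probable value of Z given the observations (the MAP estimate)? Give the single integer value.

argmax_v P(Z = v | obs) = 1

Enumerate traces; 8 have nonzero weight after conditioning:
  (X=1, Y=0, W=2, Z=1) weight 1/90
  (X=1, Y=0, W=3, Z=0) weight 1/120
  (X=1, Y=1, W=2, Z=1) weight 1/90
  (X=1, Y=1, W=3, Z=0) weight 1/120
  (X=1, Y=2, W=2, Z=1) weight 1/120
  (X=1, Y=2, W=3, Z=0) weight 1/160
  (X=1, Y=3, W=1, Z=1) weight 1/600
  (X=1, Y=3, W=2, Z=0) weight 1/400
Group by Z:
  weight(Z=0) = 61/2400
  weight(Z=1) = 29/900
Total weight = 61/2400 + 29/900 = 83/1440
P(Z=0 | obs) = 61/2400 / 83/1440 = 183/415
P(Z=1 | obs) = 29/900 / 83/1440 = 232/415
argmax = 1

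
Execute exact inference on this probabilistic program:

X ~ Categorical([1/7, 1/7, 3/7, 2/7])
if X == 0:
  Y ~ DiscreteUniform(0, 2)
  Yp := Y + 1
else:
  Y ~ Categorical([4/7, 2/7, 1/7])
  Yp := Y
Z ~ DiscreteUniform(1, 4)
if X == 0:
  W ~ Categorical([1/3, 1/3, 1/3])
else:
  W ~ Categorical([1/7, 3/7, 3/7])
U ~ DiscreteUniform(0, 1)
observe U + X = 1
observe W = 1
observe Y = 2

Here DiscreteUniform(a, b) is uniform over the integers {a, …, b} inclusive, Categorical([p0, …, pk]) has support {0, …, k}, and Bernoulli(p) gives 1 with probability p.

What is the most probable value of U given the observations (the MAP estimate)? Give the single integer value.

Enumerate traces; 8 have nonzero weight after conditioning:
  (X=0, Y=2, Z=1, W=1, U=1) weight 1/504
  (X=0, Y=2, Z=2, W=1, U=1) weight 1/504
  (X=0, Y=2, Z=3, W=1, U=1) weight 1/504
  (X=0, Y=2, Z=4, W=1, U=1) weight 1/504
  (X=1, Y=2, Z=1, W=1, U=0) weight 3/2744
  (X=1, Y=2, Z=2, W=1, U=0) weight 3/2744
  (X=1, Y=2, Z=3, W=1, U=0) weight 3/2744
  (X=1, Y=2, Z=4, W=1, U=0) weight 3/2744
Group by U:
  weight(U=0) = 3/686
  weight(U=1) = 1/126
Total weight = 3/686 + 1/126 = 38/3087
P(U=0 | obs) = 3/686 / 38/3087 = 27/76
P(U=1 | obs) = 1/126 / 38/3087 = 49/76
argmax = 1

argmax_v P(U = v | obs) = 1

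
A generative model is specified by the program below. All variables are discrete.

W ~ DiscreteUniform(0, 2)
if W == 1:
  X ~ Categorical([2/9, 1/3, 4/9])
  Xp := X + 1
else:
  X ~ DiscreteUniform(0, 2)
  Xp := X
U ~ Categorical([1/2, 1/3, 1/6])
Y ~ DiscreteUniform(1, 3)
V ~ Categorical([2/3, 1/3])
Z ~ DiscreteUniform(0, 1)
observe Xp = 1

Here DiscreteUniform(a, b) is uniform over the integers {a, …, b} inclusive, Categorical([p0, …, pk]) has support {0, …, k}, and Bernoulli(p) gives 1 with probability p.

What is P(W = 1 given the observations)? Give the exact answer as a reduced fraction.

Enumerate traces; 108 have nonzero weight after conditioning:
  (W=0, X=1, U=0, Y=1, V=0, Z=0) weight 1/162
  (W=0, X=1, U=0, Y=1, V=0, Z=1) weight 1/162
  (W=0, X=1, U=0, Y=1, V=1, Z=0) weight 1/324
  (W=0, X=1, U=0, Y=1, V=1, Z=1) weight 1/324
  (W=0, X=1, U=0, Y=2, V=0, Z=0) weight 1/162
  (W=0, X=1, U=0, Y=2, V=0, Z=1) weight 1/162
  (W=0, X=1, U=0, Y=2, V=1, Z=0) weight 1/324
  (W=0, X=1, U=0, Y=2, V=1, Z=1) weight 1/324
  (W=1, X=0, U=0, Y=1, V=0, Z=0) weight 1/243
  (W=2, X=1, U=0, Y=1, V=0, Z=0) weight 1/162
  … 98 more
Group by W:
  weight(W=0) = 1/9
  weight(W=1) = 2/27
  weight(W=2) = 1/9
Total weight = 1/9 + 2/27 + 1/9 = 8/27
P(W=0 | obs) = 1/9 / 8/27 = 3/8
P(W=1 | obs) = 2/27 / 8/27 = 1/4
P(W=2 | obs) = 1/9 / 8/27 = 3/8

P(W = 1 | obs) = 1/4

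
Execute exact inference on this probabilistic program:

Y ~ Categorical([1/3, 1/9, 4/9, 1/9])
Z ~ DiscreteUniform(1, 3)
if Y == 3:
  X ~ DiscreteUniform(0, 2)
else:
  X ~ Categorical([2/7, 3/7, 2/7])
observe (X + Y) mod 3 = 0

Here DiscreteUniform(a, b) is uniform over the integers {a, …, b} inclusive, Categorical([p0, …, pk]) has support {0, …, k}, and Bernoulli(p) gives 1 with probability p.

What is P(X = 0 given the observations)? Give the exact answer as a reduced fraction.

P(X = 0 | obs) = 25/67

Enumerate traces; 12 have nonzero weight after conditioning:
  (Y=0, Z=1, X=0) weight 2/63
  (Y=0, Z=2, X=0) weight 2/63
  (Y=0, Z=3, X=0) weight 2/63
  (Y=1, Z=1, X=2) weight 2/189
  (Y=1, Z=2, X=2) weight 2/189
  (Y=1, Z=3, X=2) weight 2/189
  (Y=2, Z=1, X=1) weight 4/63
  (Y=2, Z=2, X=1) weight 4/63
  … 4 more
Group by X:
  weight(X=0) = 25/189
  weight(X=1) = 4/21
  weight(X=2) = 2/63
Total weight = 25/189 + 4/21 + 2/63 = 67/189
P(X=0 | obs) = 25/189 / 67/189 = 25/67
P(X=1 | obs) = 4/21 / 67/189 = 36/67
P(X=2 | obs) = 2/63 / 67/189 = 6/67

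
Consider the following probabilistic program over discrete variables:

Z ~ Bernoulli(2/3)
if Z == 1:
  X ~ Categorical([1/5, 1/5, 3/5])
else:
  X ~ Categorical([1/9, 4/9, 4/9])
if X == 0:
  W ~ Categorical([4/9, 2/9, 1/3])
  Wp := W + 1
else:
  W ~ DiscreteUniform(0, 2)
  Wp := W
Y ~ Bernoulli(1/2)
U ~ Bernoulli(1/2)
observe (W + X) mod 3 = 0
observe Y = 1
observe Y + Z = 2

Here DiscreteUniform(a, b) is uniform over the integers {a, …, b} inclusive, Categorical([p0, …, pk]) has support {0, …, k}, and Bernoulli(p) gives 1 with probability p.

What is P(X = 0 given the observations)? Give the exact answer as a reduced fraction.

Enumerate traces; 6 have nonzero weight after conditioning:
  (Z=1, X=0, W=0, Y=1, U=0) weight 2/135
  (Z=1, X=0, W=0, Y=1, U=1) weight 2/135
  (Z=1, X=1, W=2, Y=1, U=0) weight 1/90
  (Z=1, X=1, W=2, Y=1, U=1) weight 1/90
  (Z=1, X=2, W=1, Y=1, U=0) weight 1/30
  (Z=1, X=2, W=1, Y=1, U=1) weight 1/30
Group by X:
  weight(X=0) = 4/135
  weight(X=1) = 1/45
  weight(X=2) = 1/15
Total weight = 4/135 + 1/45 + 1/15 = 16/135
P(X=0 | obs) = 4/135 / 16/135 = 1/4
P(X=1 | obs) = 1/45 / 16/135 = 3/16
P(X=2 | obs) = 1/15 / 16/135 = 9/16

P(X = 0 | obs) = 1/4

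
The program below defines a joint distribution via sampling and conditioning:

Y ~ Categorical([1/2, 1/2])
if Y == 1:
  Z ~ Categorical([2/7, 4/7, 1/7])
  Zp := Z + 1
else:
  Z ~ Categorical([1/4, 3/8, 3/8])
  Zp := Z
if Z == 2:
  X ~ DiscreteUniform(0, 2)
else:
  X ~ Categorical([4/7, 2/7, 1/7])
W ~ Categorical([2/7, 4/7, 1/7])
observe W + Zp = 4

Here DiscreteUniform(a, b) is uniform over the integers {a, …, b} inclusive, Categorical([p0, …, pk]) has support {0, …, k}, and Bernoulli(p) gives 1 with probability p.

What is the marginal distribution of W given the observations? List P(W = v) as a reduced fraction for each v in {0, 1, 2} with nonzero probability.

P(W=1) = 32/85, P(W=2) = 53/85

Enumerate traces; 9 have nonzero weight after conditioning:
  (Y=0, Z=2, X=0, W=2) weight 1/112
  (Y=0, Z=2, X=1, W=2) weight 1/112
  (Y=0, Z=2, X=2, W=2) weight 1/112
  (Y=1, Z=1, X=0, W=2) weight 8/343
  (Y=1, Z=1, X=1, W=2) weight 4/343
  (Y=1, Z=1, X=2, W=2) weight 2/343
  (Y=1, Z=2, X=0, W=1) weight 2/147
  (Y=1, Z=2, X=1, W=1) weight 2/147
  … 1 more
Group by W:
  weight(W=1) = 2/49
  weight(W=2) = 53/784
Total weight = 2/49 + 53/784 = 85/784
P(W=1 | obs) = 2/49 / 85/784 = 32/85
P(W=2 | obs) = 53/784 / 85/784 = 53/85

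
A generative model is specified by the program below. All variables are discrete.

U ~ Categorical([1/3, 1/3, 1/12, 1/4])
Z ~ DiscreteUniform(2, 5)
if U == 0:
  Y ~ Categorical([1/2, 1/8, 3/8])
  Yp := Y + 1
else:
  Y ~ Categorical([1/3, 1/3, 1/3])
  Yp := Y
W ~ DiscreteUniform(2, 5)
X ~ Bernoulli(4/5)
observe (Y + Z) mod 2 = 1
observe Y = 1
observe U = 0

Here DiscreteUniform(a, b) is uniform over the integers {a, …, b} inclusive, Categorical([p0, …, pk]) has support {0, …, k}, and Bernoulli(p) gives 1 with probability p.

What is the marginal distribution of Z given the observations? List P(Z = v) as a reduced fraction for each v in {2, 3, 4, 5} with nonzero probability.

P(Z=2) = 1/2, P(Z=4) = 1/2

Enumerate traces; 16 have nonzero weight after conditioning:
  (U=0, Z=2, Y=1, W=2, X=0) weight 1/1920
  (U=0, Z=2, Y=1, W=2, X=1) weight 1/480
  (U=0, Z=2, Y=1, W=3, X=0) weight 1/1920
  (U=0, Z=2, Y=1, W=3, X=1) weight 1/480
  (U=0, Z=2, Y=1, W=4, X=0) weight 1/1920
  (U=0, Z=2, Y=1, W=4, X=1) weight 1/480
  (U=0, Z=2, Y=1, W=5, X=0) weight 1/1920
  (U=0, Z=2, Y=1, W=5, X=1) weight 1/480
  (U=0, Z=4, Y=1, W=2, X=0) weight 1/1920
  … 7 more
Group by Z:
  weight(Z=2) = 1/96
  weight(Z=4) = 1/96
Total weight = 1/96 + 1/96 = 1/48
P(Z=2 | obs) = 1/96 / 1/48 = 1/2
P(Z=4 | obs) = 1/96 / 1/48 = 1/2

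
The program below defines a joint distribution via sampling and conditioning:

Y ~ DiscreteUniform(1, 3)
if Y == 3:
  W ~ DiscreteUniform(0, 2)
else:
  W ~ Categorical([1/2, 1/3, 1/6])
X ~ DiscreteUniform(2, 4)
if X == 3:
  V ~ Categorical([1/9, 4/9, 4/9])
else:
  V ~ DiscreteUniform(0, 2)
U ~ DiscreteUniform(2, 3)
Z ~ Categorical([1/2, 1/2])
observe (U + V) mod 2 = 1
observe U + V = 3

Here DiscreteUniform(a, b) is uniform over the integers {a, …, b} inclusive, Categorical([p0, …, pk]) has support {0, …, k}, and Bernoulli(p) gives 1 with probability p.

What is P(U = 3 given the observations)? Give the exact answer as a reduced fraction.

P(U = 3 | obs) = 7/17

Enumerate traces; 108 have nonzero weight after conditioning:
  (Y=1, W=0, X=2, V=0, U=3, Z=0) weight 1/216
  (Y=1, W=0, X=2, V=0, U=3, Z=1) weight 1/216
  (Y=1, W=0, X=2, V=1, U=2, Z=0) weight 1/216
  (Y=1, W=0, X=2, V=1, U=2, Z=1) weight 1/216
  (Y=1, W=0, X=3, V=0, U=3, Z=0) weight 1/648
  (Y=1, W=0, X=3, V=0, U=3, Z=1) weight 1/648
  (Y=1, W=0, X=3, V=1, U=2, Z=0) weight 1/162
  (Y=1, W=0, X=3, V=1, U=2, Z=1) weight 1/162
  … 100 more
Group by U:
  weight(U=2) = 5/27
  weight(U=3) = 7/54
Total weight = 5/27 + 7/54 = 17/54
P(U=2 | obs) = 5/27 / 17/54 = 10/17
P(U=3 | obs) = 7/54 / 17/54 = 7/17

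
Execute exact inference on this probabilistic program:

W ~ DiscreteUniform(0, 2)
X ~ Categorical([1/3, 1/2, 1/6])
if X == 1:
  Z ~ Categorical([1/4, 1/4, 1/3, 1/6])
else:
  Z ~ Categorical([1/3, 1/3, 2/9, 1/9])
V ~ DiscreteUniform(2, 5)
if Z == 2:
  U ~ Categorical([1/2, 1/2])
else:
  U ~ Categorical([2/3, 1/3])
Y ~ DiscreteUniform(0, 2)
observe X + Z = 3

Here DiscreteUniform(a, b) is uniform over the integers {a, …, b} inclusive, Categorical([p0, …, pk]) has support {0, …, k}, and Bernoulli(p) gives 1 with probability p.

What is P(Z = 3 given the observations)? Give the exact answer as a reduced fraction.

Enumerate traces; 216 have nonzero weight after conditioning:
  (W=0, X=0, Z=3, V=2, U=0, Y=0) weight 1/1458
  (W=0, X=0, Z=3, V=2, U=0, Y=1) weight 1/1458
  (W=0, X=0, Z=3, V=2, U=0, Y=2) weight 1/1458
  (W=0, X=0, Z=3, V=2, U=1, Y=0) weight 1/2916
  (W=0, X=0, Z=3, V=2, U=1, Y=1) weight 1/2916
  (W=0, X=0, Z=3, V=2, U=1, Y=2) weight 1/2916
  (W=0, X=0, Z=3, V=3, U=0, Y=0) weight 1/1458
  (W=0, X=0, Z=3, V=3, U=0, Y=1) weight 1/1458
  (W=0, X=1, Z=2, V=2, U=0, Y=0) weight 1/432
  (W=0, X=2, Z=1, V=2, U=0, Y=0) weight 1/972
  … 206 more
Group by Z:
  weight(Z=1) = 1/18
  weight(Z=2) = 1/6
  weight(Z=3) = 1/27
Total weight = 1/18 + 1/6 + 1/27 = 7/27
P(Z=1 | obs) = 1/18 / 7/27 = 3/14
P(Z=2 | obs) = 1/6 / 7/27 = 9/14
P(Z=3 | obs) = 1/27 / 7/27 = 1/7

P(Z = 3 | obs) = 1/7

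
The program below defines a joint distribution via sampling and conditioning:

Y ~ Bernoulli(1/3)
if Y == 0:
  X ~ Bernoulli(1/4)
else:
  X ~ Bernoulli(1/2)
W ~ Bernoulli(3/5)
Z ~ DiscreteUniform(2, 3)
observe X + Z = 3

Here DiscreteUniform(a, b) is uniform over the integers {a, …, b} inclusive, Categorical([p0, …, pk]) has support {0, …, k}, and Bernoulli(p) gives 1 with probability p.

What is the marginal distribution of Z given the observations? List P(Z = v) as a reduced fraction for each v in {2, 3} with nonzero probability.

P(Z=2) = 1/3, P(Z=3) = 2/3

Enumerate traces; 8 have nonzero weight after conditioning:
  (Y=0, X=0, W=0, Z=3) weight 1/10
  (Y=0, X=0, W=1, Z=3) weight 3/20
  (Y=0, X=1, W=0, Z=2) weight 1/30
  (Y=0, X=1, W=1, Z=2) weight 1/20
  (Y=1, X=0, W=0, Z=3) weight 1/30
  (Y=1, X=0, W=1, Z=3) weight 1/20
  (Y=1, X=1, W=0, Z=2) weight 1/30
  (Y=1, X=1, W=1, Z=2) weight 1/20
Group by Z:
  weight(Z=2) = 1/6
  weight(Z=3) = 1/3
Total weight = 1/6 + 1/3 = 1/2
P(Z=2 | obs) = 1/6 / 1/2 = 1/3
P(Z=3 | obs) = 1/3 / 1/2 = 2/3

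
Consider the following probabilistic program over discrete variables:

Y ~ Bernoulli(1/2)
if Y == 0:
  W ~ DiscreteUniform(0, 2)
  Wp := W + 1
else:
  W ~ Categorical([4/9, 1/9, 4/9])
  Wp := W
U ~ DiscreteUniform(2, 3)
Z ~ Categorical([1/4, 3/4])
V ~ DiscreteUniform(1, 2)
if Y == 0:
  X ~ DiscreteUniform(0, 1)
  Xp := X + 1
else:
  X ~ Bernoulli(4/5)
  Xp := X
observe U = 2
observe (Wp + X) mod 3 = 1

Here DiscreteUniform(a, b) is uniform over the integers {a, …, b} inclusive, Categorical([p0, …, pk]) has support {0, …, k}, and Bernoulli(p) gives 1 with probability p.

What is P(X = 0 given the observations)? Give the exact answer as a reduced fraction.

Enumerate traces; 16 have nonzero weight after conditioning:
  (Y=0, W=0, U=2, Z=0, V=1, X=0) weight 1/192
  (Y=0, W=0, U=2, Z=0, V=2, X=0) weight 1/192
  (Y=0, W=0, U=2, Z=1, V=1, X=0) weight 1/64
  (Y=0, W=0, U=2, Z=1, V=2, X=0) weight 1/64
  (Y=0, W=2, U=2, Z=0, V=1, X=1) weight 1/192
  (Y=0, W=2, U=2, Z=0, V=2, X=1) weight 1/192
  (Y=0, W=2, U=2, Z=1, V=1, X=1) weight 1/64
  (Y=0, W=2, U=2, Z=1, V=2, X=1) weight 1/64
  … 8 more
Group by X:
  weight(X=0) = 17/360
  weight(X=1) = 47/360
Total weight = 17/360 + 47/360 = 8/45
P(X=0 | obs) = 17/360 / 8/45 = 17/64
P(X=1 | obs) = 47/360 / 8/45 = 47/64

P(X = 0 | obs) = 17/64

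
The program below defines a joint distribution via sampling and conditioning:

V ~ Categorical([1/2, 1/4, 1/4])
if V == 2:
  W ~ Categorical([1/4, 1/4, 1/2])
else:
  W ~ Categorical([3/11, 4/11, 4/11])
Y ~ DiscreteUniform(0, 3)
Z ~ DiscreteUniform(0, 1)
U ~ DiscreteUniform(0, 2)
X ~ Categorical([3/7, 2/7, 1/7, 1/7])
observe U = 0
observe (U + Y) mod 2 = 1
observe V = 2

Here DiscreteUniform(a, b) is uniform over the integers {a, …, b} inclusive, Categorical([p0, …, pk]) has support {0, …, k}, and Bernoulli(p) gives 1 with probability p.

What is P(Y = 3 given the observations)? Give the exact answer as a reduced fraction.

Enumerate traces; 48 have nonzero weight after conditioning:
  (V=2, W=0, Y=1, Z=0, U=0, X=0) weight 1/896
  (V=2, W=0, Y=1, Z=0, U=0, X=1) weight 1/1344
  (V=2, W=0, Y=1, Z=0, U=0, X=2) weight 1/2688
  (V=2, W=0, Y=1, Z=0, U=0, X=3) weight 1/2688
  (V=2, W=0, Y=1, Z=1, U=0, X=0) weight 1/896
  (V=2, W=0, Y=1, Z=1, U=0, X=1) weight 1/1344
  (V=2, W=0, Y=1, Z=1, U=0, X=2) weight 1/2688
  (V=2, W=0, Y=1, Z=1, U=0, X=3) weight 1/2688
  (V=2, W=0, Y=3, Z=0, U=0, X=0) weight 1/896
  … 39 more
Group by Y:
  weight(Y=1) = 1/48
  weight(Y=3) = 1/48
Total weight = 1/48 + 1/48 = 1/24
P(Y=1 | obs) = 1/48 / 1/24 = 1/2
P(Y=3 | obs) = 1/48 / 1/24 = 1/2

P(Y = 3 | obs) = 1/2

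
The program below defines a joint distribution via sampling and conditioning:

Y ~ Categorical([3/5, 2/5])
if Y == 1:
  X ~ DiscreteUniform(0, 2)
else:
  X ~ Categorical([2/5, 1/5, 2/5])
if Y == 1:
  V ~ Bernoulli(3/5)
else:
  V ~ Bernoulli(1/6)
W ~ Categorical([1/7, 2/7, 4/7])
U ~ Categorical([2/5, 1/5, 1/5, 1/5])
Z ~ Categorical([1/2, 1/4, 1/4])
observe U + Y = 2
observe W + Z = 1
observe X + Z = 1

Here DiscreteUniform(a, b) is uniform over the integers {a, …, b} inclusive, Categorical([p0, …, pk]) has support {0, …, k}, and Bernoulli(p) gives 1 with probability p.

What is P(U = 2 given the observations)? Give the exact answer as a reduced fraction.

Enumerate traces; 8 have nonzero weight after conditioning:
  (Y=0, X=0, V=0, W=0, U=2, Z=1) weight 1/700
  (Y=0, X=0, V=1, W=0, U=2, Z=1) weight 1/3500
  (Y=0, X=1, V=0, W=1, U=2, Z=0) weight 1/350
  (Y=0, X=1, V=1, W=1, U=2, Z=0) weight 1/1750
  (Y=1, X=0, V=0, W=0, U=1, Z=1) weight 1/2625
  (Y=1, X=0, V=1, W=0, U=1, Z=1) weight 1/1750
  (Y=1, X=1, V=0, W=1, U=1, Z=0) weight 4/2625
  (Y=1, X=1, V=1, W=1, U=1, Z=0) weight 2/875
Group by U:
  weight(U=1) = 1/210
  weight(U=2) = 9/1750
Total weight = 1/210 + 9/1750 = 26/2625
P(U=1 | obs) = 1/210 / 26/2625 = 25/52
P(U=2 | obs) = 9/1750 / 26/2625 = 27/52

P(U = 2 | obs) = 27/52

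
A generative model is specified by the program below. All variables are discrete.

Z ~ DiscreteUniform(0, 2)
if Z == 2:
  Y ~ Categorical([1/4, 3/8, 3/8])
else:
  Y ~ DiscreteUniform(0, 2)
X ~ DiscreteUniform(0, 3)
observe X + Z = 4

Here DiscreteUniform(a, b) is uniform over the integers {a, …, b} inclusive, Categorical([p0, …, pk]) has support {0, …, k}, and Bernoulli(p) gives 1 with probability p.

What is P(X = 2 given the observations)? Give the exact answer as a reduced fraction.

Enumerate traces; 6 have nonzero weight after conditioning:
  (Z=1, Y=0, X=3) weight 1/36
  (Z=1, Y=1, X=3) weight 1/36
  (Z=1, Y=2, X=3) weight 1/36
  (Z=2, Y=0, X=2) weight 1/48
  (Z=2, Y=1, X=2) weight 1/32
  (Z=2, Y=2, X=2) weight 1/32
Group by X:
  weight(X=2) = 1/12
  weight(X=3) = 1/12
Total weight = 1/12 + 1/12 = 1/6
P(X=2 | obs) = 1/12 / 1/6 = 1/2
P(X=3 | obs) = 1/12 / 1/6 = 1/2

P(X = 2 | obs) = 1/2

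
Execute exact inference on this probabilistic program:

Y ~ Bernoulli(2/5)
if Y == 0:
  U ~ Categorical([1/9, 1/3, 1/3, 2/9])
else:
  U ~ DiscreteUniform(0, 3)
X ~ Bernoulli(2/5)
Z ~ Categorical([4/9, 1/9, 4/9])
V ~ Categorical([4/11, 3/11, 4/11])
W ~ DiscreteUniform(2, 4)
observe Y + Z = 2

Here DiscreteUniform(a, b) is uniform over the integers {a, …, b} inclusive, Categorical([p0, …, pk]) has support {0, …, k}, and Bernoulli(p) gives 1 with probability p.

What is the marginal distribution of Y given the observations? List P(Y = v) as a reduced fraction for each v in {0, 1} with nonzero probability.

Enumerate traces; 144 have nonzero weight after conditioning:
  (Y=0, U=0, X=0, Z=2, V=0, W=2) weight 16/7425
  (Y=0, U=0, X=0, Z=2, V=0, W=3) weight 16/7425
  (Y=0, U=0, X=0, Z=2, V=0, W=4) weight 16/7425
  (Y=0, U=0, X=0, Z=2, V=1, W=2) weight 4/2475
  (Y=0, U=0, X=0, Z=2, V=1, W=3) weight 4/2475
  (Y=0, U=0, X=0, Z=2, V=1, W=4) weight 4/2475
  (Y=0, U=0, X=0, Z=2, V=2, W=2) weight 16/7425
  (Y=0, U=0, X=0, Z=2, V=2, W=3) weight 16/7425
  (Y=1, U=0, X=0, Z=1, V=0, W=2) weight 2/2475
  … 135 more
Group by Y:
  weight(Y=0) = 4/15
  weight(Y=1) = 2/45
Total weight = 4/15 + 2/45 = 14/45
P(Y=0 | obs) = 4/15 / 14/45 = 6/7
P(Y=1 | obs) = 2/45 / 14/45 = 1/7

P(Y=0) = 6/7, P(Y=1) = 1/7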